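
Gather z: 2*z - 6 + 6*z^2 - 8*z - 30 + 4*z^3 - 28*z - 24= 4*z^3 + 6*z^2 - 34*z - 60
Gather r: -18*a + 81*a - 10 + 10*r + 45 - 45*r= 63*a - 35*r + 35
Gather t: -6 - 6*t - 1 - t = -7*t - 7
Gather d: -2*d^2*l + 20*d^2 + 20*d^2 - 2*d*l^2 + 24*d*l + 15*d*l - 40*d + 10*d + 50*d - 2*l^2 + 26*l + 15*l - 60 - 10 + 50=d^2*(40 - 2*l) + d*(-2*l^2 + 39*l + 20) - 2*l^2 + 41*l - 20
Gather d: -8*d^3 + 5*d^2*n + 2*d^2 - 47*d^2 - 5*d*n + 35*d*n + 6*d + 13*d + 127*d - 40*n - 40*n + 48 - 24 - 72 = -8*d^3 + d^2*(5*n - 45) + d*(30*n + 146) - 80*n - 48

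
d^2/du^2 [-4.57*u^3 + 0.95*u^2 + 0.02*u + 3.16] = 1.9 - 27.42*u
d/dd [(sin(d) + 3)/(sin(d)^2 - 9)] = -cos(d)/(sin(d) - 3)^2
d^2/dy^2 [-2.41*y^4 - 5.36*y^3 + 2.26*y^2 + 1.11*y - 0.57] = -28.92*y^2 - 32.16*y + 4.52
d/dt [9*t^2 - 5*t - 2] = 18*t - 5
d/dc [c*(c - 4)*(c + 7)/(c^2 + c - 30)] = (c^4 + 2*c^3 - 59*c^2 - 180*c + 840)/(c^4 + 2*c^3 - 59*c^2 - 60*c + 900)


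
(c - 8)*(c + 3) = c^2 - 5*c - 24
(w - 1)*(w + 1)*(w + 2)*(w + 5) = w^4 + 7*w^3 + 9*w^2 - 7*w - 10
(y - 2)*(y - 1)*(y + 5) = y^3 + 2*y^2 - 13*y + 10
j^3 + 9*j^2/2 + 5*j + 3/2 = (j + 1/2)*(j + 1)*(j + 3)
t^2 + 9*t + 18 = (t + 3)*(t + 6)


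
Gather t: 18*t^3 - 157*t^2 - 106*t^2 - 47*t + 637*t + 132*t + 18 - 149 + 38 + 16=18*t^3 - 263*t^2 + 722*t - 77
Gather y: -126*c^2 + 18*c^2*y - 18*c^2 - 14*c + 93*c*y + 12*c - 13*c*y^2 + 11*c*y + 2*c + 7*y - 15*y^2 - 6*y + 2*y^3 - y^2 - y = -144*c^2 + 2*y^3 + y^2*(-13*c - 16) + y*(18*c^2 + 104*c)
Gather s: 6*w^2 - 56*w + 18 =6*w^2 - 56*w + 18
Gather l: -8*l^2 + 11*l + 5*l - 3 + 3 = -8*l^2 + 16*l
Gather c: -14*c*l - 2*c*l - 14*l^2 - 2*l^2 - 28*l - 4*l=-16*c*l - 16*l^2 - 32*l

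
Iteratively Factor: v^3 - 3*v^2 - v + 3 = (v - 1)*(v^2 - 2*v - 3) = (v - 3)*(v - 1)*(v + 1)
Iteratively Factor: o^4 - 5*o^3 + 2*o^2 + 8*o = (o - 2)*(o^3 - 3*o^2 - 4*o) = (o - 4)*(o - 2)*(o^2 + o) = o*(o - 4)*(o - 2)*(o + 1)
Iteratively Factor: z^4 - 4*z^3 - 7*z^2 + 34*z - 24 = (z - 2)*(z^3 - 2*z^2 - 11*z + 12) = (z - 4)*(z - 2)*(z^2 + 2*z - 3) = (z - 4)*(z - 2)*(z + 3)*(z - 1)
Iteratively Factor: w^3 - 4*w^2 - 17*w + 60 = (w + 4)*(w^2 - 8*w + 15) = (w - 3)*(w + 4)*(w - 5)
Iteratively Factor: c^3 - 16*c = (c)*(c^2 - 16) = c*(c - 4)*(c + 4)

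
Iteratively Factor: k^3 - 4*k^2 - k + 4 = (k - 4)*(k^2 - 1) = (k - 4)*(k - 1)*(k + 1)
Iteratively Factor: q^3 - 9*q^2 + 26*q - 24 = (q - 3)*(q^2 - 6*q + 8) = (q - 4)*(q - 3)*(q - 2)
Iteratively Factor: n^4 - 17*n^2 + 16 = (n + 1)*(n^3 - n^2 - 16*n + 16) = (n + 1)*(n + 4)*(n^2 - 5*n + 4) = (n - 4)*(n + 1)*(n + 4)*(n - 1)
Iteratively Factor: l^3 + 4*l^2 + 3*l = (l)*(l^2 + 4*l + 3) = l*(l + 1)*(l + 3)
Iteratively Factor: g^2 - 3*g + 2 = (g - 1)*(g - 2)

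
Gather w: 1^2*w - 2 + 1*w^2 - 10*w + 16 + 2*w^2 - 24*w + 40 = 3*w^2 - 33*w + 54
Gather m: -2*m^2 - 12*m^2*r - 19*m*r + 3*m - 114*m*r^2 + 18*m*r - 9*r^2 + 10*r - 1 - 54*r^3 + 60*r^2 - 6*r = m^2*(-12*r - 2) + m*(-114*r^2 - r + 3) - 54*r^3 + 51*r^2 + 4*r - 1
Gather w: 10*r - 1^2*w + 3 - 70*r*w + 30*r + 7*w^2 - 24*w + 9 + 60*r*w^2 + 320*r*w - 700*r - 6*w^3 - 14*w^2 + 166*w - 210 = -660*r - 6*w^3 + w^2*(60*r - 7) + w*(250*r + 141) - 198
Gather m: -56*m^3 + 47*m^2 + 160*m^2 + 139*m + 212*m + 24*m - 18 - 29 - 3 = -56*m^3 + 207*m^2 + 375*m - 50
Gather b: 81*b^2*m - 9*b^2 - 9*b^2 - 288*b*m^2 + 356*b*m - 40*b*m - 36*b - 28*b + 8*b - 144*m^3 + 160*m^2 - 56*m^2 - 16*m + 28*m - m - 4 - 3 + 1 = b^2*(81*m - 18) + b*(-288*m^2 + 316*m - 56) - 144*m^3 + 104*m^2 + 11*m - 6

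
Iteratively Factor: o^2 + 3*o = (o)*(o + 3)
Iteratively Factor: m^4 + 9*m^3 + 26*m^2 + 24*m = (m + 3)*(m^3 + 6*m^2 + 8*m) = m*(m + 3)*(m^2 + 6*m + 8) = m*(m + 2)*(m + 3)*(m + 4)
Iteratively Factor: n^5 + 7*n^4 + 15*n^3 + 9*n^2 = (n)*(n^4 + 7*n^3 + 15*n^2 + 9*n) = n^2*(n^3 + 7*n^2 + 15*n + 9) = n^2*(n + 3)*(n^2 + 4*n + 3) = n^2*(n + 1)*(n + 3)*(n + 3)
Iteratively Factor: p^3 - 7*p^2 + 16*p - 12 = (p - 2)*(p^2 - 5*p + 6) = (p - 3)*(p - 2)*(p - 2)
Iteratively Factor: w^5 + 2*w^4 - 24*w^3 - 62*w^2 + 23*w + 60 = (w - 5)*(w^4 + 7*w^3 + 11*w^2 - 7*w - 12) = (w - 5)*(w - 1)*(w^3 + 8*w^2 + 19*w + 12) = (w - 5)*(w - 1)*(w + 1)*(w^2 + 7*w + 12) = (w - 5)*(w - 1)*(w + 1)*(w + 4)*(w + 3)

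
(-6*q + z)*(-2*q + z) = 12*q^2 - 8*q*z + z^2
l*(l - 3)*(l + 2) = l^3 - l^2 - 6*l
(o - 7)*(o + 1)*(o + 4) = o^3 - 2*o^2 - 31*o - 28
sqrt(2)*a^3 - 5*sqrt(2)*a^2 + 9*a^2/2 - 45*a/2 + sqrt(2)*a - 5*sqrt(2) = (a - 5)*(a + 2*sqrt(2))*(sqrt(2)*a + 1/2)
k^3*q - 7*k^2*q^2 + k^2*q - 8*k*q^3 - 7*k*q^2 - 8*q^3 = (k - 8*q)*(k + q)*(k*q + q)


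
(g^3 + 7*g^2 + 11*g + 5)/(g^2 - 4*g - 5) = (g^2 + 6*g + 5)/(g - 5)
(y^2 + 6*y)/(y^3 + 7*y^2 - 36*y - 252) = y/(y^2 + y - 42)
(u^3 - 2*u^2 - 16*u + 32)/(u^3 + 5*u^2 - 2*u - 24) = (u - 4)/(u + 3)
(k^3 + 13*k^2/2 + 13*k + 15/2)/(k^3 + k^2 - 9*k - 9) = (k + 5/2)/(k - 3)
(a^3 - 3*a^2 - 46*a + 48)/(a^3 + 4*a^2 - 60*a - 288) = (a - 1)/(a + 6)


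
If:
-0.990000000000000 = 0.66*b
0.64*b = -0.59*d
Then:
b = -1.50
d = 1.63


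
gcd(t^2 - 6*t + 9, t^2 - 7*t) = 1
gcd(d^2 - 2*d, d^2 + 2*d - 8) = d - 2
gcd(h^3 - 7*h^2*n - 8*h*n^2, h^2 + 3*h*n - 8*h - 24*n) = 1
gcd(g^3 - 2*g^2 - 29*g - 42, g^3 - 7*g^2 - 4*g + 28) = g^2 - 5*g - 14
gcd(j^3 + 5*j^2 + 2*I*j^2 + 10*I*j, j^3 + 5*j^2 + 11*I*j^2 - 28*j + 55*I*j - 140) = j + 5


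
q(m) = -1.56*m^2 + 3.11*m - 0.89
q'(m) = 3.11 - 3.12*m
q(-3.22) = -27.08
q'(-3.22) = 13.16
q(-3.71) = -33.90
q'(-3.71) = 14.69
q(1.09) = 0.65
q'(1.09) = -0.29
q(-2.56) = -19.08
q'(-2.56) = 11.10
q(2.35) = -2.20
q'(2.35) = -4.22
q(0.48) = 0.24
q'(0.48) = 1.61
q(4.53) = -18.81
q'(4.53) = -11.02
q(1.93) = -0.70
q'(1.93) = -2.91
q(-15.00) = -398.54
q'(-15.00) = 49.91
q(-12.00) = -262.85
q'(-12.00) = 40.55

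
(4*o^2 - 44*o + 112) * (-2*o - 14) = -8*o^3 + 32*o^2 + 392*o - 1568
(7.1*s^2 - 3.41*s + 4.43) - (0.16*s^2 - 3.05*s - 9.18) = 6.94*s^2 - 0.36*s + 13.61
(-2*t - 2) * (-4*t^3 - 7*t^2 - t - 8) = 8*t^4 + 22*t^3 + 16*t^2 + 18*t + 16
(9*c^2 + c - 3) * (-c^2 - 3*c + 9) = -9*c^4 - 28*c^3 + 81*c^2 + 18*c - 27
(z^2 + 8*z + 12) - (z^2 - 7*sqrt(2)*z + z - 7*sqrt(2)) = 7*z + 7*sqrt(2)*z + 7*sqrt(2) + 12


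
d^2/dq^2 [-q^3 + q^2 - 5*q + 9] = 2 - 6*q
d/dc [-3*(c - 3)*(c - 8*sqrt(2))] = -6*c + 9 + 24*sqrt(2)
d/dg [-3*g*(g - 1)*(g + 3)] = -9*g^2 - 12*g + 9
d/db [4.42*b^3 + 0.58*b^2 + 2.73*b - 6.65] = 13.26*b^2 + 1.16*b + 2.73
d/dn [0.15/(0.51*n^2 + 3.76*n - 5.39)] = (-0.153*n - 0.564)/(0.51*n^2 + 3.76*n - 5.39)^2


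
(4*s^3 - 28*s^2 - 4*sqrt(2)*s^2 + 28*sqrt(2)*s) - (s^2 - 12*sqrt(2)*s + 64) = 4*s^3 - 29*s^2 - 4*sqrt(2)*s^2 + 40*sqrt(2)*s - 64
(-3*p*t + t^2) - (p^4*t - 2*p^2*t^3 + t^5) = -p^4*t + 2*p^2*t^3 - 3*p*t - t^5 + t^2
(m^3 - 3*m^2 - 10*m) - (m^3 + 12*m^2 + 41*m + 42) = -15*m^2 - 51*m - 42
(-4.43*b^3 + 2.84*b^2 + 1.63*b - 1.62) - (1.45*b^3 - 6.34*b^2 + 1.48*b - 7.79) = -5.88*b^3 + 9.18*b^2 + 0.15*b + 6.17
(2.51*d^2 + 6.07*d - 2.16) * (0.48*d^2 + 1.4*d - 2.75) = 1.2048*d^4 + 6.4276*d^3 + 0.5587*d^2 - 19.7165*d + 5.94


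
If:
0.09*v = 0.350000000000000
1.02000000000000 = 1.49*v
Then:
No Solution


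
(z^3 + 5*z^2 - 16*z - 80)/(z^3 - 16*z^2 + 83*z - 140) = (z^2 + 9*z + 20)/(z^2 - 12*z + 35)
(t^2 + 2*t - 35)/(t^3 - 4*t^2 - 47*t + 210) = 1/(t - 6)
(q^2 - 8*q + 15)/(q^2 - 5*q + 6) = (q - 5)/(q - 2)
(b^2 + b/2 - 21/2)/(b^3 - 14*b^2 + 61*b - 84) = (b + 7/2)/(b^2 - 11*b + 28)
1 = 1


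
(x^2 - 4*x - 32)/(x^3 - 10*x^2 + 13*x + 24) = (x + 4)/(x^2 - 2*x - 3)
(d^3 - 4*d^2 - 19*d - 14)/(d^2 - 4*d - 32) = (-d^3 + 4*d^2 + 19*d + 14)/(-d^2 + 4*d + 32)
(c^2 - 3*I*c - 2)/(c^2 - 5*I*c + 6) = (c^2 - 3*I*c - 2)/(c^2 - 5*I*c + 6)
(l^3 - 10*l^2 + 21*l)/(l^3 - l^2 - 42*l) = (l - 3)/(l + 6)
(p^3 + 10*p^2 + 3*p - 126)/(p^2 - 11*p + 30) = (p^3 + 10*p^2 + 3*p - 126)/(p^2 - 11*p + 30)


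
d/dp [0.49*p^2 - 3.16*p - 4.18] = 0.98*p - 3.16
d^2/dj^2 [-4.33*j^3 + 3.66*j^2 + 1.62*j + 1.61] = 7.32 - 25.98*j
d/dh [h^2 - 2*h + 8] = 2*h - 2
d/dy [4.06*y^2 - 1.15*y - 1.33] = 8.12*y - 1.15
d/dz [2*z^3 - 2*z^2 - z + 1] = 6*z^2 - 4*z - 1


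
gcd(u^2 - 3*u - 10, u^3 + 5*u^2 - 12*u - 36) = u + 2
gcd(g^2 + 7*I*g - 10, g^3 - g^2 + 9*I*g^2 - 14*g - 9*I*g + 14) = g + 2*I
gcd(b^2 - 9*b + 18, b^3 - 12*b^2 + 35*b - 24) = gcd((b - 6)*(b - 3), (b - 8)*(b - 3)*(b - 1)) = b - 3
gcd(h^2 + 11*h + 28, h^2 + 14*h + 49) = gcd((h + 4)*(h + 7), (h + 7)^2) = h + 7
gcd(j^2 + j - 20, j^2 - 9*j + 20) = j - 4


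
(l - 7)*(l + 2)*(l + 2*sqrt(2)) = l^3 - 5*l^2 + 2*sqrt(2)*l^2 - 10*sqrt(2)*l - 14*l - 28*sqrt(2)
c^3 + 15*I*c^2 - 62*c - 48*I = (c + I)*(c + 6*I)*(c + 8*I)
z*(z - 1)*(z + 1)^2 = z^4 + z^3 - z^2 - z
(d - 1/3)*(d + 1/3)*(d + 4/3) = d^3 + 4*d^2/3 - d/9 - 4/27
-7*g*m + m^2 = m*(-7*g + m)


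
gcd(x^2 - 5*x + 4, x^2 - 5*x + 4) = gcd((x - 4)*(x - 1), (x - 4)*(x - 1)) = x^2 - 5*x + 4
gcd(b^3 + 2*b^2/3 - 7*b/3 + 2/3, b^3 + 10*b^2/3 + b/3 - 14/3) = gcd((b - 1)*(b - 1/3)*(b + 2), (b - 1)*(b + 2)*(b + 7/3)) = b^2 + b - 2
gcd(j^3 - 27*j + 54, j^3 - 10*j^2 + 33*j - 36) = j^2 - 6*j + 9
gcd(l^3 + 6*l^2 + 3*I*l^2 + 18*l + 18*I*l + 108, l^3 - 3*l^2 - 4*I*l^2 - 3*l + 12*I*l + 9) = l - 3*I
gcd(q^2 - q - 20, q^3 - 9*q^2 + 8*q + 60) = q - 5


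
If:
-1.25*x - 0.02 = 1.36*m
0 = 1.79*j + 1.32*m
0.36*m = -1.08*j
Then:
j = 0.00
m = 0.00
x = -0.02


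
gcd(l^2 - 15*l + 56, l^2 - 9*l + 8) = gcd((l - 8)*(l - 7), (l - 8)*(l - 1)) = l - 8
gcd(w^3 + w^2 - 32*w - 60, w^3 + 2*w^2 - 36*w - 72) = w^2 - 4*w - 12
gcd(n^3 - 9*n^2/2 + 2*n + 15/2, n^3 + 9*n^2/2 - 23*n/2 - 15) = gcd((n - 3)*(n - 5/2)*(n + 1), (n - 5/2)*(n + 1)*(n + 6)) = n^2 - 3*n/2 - 5/2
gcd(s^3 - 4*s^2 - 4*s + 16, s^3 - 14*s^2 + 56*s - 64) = s^2 - 6*s + 8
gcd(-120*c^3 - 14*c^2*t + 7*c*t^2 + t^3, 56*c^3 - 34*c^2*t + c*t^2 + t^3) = -4*c + t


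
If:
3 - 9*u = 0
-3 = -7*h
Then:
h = 3/7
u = 1/3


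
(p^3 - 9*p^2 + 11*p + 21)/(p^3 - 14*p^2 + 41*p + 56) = (p - 3)/(p - 8)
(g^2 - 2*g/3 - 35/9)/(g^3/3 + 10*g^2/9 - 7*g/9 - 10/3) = (9*g^2 - 6*g - 35)/(3*g^3 + 10*g^2 - 7*g - 30)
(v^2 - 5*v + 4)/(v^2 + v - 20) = (v - 1)/(v + 5)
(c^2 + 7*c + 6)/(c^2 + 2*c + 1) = (c + 6)/(c + 1)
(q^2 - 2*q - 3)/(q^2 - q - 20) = (-q^2 + 2*q + 3)/(-q^2 + q + 20)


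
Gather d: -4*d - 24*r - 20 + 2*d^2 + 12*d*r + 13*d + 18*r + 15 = 2*d^2 + d*(12*r + 9) - 6*r - 5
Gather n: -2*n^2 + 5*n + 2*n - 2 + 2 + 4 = -2*n^2 + 7*n + 4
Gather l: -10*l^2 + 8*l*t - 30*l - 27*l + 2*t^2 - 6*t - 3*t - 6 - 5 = -10*l^2 + l*(8*t - 57) + 2*t^2 - 9*t - 11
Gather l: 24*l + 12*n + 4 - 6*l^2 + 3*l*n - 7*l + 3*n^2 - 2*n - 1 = -6*l^2 + l*(3*n + 17) + 3*n^2 + 10*n + 3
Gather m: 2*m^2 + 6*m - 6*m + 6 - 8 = 2*m^2 - 2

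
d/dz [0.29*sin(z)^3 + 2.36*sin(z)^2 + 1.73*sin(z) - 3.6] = (0.87*sin(z)^2 + 4.72*sin(z) + 1.73)*cos(z)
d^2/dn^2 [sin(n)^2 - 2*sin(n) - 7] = 2*sin(n) + 2*cos(2*n)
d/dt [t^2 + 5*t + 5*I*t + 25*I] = 2*t + 5 + 5*I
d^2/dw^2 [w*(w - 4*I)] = 2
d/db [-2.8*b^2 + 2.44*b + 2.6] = 2.44 - 5.6*b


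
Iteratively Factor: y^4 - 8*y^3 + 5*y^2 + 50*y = (y + 2)*(y^3 - 10*y^2 + 25*y) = y*(y + 2)*(y^2 - 10*y + 25) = y*(y - 5)*(y + 2)*(y - 5)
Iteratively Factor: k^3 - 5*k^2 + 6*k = (k)*(k^2 - 5*k + 6) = k*(k - 3)*(k - 2)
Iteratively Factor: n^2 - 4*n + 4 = (n - 2)*(n - 2)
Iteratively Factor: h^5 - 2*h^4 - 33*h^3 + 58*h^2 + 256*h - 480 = (h - 5)*(h^4 + 3*h^3 - 18*h^2 - 32*h + 96) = (h - 5)*(h + 4)*(h^3 - h^2 - 14*h + 24) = (h - 5)*(h + 4)^2*(h^2 - 5*h + 6) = (h - 5)*(h - 3)*(h + 4)^2*(h - 2)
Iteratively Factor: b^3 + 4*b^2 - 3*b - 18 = (b + 3)*(b^2 + b - 6) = (b - 2)*(b + 3)*(b + 3)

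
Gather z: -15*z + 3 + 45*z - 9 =30*z - 6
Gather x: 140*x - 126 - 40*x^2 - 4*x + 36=-40*x^2 + 136*x - 90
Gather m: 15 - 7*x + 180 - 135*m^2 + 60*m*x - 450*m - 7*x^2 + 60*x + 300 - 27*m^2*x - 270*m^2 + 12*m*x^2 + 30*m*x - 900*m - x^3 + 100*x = m^2*(-27*x - 405) + m*(12*x^2 + 90*x - 1350) - x^3 - 7*x^2 + 153*x + 495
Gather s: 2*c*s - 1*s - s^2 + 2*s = -s^2 + s*(2*c + 1)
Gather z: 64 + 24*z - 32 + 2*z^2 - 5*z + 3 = 2*z^2 + 19*z + 35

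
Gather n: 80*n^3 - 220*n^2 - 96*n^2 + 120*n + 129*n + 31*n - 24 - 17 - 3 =80*n^3 - 316*n^2 + 280*n - 44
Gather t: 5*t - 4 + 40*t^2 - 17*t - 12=40*t^2 - 12*t - 16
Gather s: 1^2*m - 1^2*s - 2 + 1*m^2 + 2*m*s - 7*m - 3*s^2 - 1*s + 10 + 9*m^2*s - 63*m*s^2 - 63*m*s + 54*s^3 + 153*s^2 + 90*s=m^2 - 6*m + 54*s^3 + s^2*(150 - 63*m) + s*(9*m^2 - 61*m + 88) + 8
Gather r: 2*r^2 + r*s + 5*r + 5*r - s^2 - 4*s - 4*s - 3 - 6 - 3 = 2*r^2 + r*(s + 10) - s^2 - 8*s - 12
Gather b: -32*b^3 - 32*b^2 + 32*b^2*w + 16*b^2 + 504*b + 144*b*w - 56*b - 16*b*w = -32*b^3 + b^2*(32*w - 16) + b*(128*w + 448)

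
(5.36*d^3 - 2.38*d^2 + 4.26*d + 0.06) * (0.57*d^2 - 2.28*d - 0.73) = 3.0552*d^5 - 13.5774*d^4 + 3.9418*d^3 - 7.9412*d^2 - 3.2466*d - 0.0438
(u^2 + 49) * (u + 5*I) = u^3 + 5*I*u^2 + 49*u + 245*I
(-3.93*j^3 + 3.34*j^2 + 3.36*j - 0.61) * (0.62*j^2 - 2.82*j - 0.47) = -2.4366*j^5 + 13.1534*j^4 - 5.4885*j^3 - 11.4232*j^2 + 0.141*j + 0.2867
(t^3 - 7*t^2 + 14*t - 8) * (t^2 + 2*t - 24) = t^5 - 5*t^4 - 24*t^3 + 188*t^2 - 352*t + 192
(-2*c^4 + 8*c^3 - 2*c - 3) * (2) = -4*c^4 + 16*c^3 - 4*c - 6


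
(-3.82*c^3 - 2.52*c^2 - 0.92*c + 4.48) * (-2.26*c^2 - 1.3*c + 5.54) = 8.6332*c^5 + 10.6612*c^4 - 15.8076*c^3 - 22.8896*c^2 - 10.9208*c + 24.8192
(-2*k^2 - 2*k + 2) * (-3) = 6*k^2 + 6*k - 6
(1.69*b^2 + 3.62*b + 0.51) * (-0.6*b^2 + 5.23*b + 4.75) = -1.014*b^4 + 6.6667*b^3 + 26.6541*b^2 + 19.8623*b + 2.4225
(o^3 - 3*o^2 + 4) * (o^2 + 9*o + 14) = o^5 + 6*o^4 - 13*o^3 - 38*o^2 + 36*o + 56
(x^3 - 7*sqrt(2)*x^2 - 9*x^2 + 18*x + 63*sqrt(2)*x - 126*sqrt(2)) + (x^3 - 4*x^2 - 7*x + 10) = 2*x^3 - 13*x^2 - 7*sqrt(2)*x^2 + 11*x + 63*sqrt(2)*x - 126*sqrt(2) + 10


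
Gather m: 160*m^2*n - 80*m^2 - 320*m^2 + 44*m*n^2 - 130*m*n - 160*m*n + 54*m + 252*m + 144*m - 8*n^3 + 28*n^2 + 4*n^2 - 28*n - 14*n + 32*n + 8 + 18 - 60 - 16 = m^2*(160*n - 400) + m*(44*n^2 - 290*n + 450) - 8*n^3 + 32*n^2 - 10*n - 50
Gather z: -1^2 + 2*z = 2*z - 1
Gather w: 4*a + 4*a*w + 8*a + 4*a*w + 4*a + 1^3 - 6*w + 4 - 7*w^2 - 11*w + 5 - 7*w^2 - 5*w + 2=16*a - 14*w^2 + w*(8*a - 22) + 12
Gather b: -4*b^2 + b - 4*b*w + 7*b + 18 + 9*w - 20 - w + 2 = -4*b^2 + b*(8 - 4*w) + 8*w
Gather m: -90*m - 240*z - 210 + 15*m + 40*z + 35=-75*m - 200*z - 175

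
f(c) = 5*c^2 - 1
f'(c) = 10*c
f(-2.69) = 35.18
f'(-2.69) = -26.90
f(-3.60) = 63.80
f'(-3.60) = -36.00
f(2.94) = 42.22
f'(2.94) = 29.40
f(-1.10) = 5.05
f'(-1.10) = -11.00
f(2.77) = 37.36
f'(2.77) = 27.70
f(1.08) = 4.83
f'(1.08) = 10.80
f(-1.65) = 12.61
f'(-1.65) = -16.50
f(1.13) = 5.38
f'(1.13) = 11.30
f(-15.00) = 1124.00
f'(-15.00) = -150.00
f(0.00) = -1.00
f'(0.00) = 0.00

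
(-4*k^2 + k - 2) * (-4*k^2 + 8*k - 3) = 16*k^4 - 36*k^3 + 28*k^2 - 19*k + 6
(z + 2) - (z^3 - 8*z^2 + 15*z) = -z^3 + 8*z^2 - 14*z + 2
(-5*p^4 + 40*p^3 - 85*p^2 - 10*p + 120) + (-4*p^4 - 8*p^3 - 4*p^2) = -9*p^4 + 32*p^3 - 89*p^2 - 10*p + 120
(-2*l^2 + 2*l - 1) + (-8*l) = -2*l^2 - 6*l - 1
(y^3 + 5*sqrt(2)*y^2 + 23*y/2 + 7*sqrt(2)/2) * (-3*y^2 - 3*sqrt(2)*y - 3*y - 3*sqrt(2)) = -3*y^5 - 18*sqrt(2)*y^4 - 3*y^4 - 129*y^3/2 - 18*sqrt(2)*y^3 - 129*y^2/2 - 45*sqrt(2)*y^2 - 45*sqrt(2)*y - 21*y - 21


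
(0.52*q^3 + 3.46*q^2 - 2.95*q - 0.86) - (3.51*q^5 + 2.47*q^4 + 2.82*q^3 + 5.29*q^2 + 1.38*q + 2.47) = -3.51*q^5 - 2.47*q^4 - 2.3*q^3 - 1.83*q^2 - 4.33*q - 3.33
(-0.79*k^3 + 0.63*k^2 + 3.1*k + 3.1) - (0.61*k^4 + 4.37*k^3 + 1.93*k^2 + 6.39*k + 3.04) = -0.61*k^4 - 5.16*k^3 - 1.3*k^2 - 3.29*k + 0.0600000000000001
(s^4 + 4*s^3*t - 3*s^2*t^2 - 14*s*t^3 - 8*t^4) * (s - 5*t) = s^5 - s^4*t - 23*s^3*t^2 + s^2*t^3 + 62*s*t^4 + 40*t^5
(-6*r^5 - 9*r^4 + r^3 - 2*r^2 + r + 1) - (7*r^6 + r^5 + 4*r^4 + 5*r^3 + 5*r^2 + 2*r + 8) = -7*r^6 - 7*r^5 - 13*r^4 - 4*r^3 - 7*r^2 - r - 7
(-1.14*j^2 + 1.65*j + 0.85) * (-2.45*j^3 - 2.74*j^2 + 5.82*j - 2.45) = 2.793*j^5 - 0.9189*j^4 - 13.2383*j^3 + 10.067*j^2 + 0.9045*j - 2.0825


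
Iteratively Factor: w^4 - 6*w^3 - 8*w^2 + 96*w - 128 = (w - 4)*(w^3 - 2*w^2 - 16*w + 32) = (w - 4)*(w + 4)*(w^2 - 6*w + 8) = (w - 4)*(w - 2)*(w + 4)*(w - 4)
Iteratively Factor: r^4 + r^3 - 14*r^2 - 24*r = (r + 2)*(r^3 - r^2 - 12*r) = (r + 2)*(r + 3)*(r^2 - 4*r) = (r - 4)*(r + 2)*(r + 3)*(r)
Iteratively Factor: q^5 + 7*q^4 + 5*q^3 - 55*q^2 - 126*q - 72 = (q - 3)*(q^4 + 10*q^3 + 35*q^2 + 50*q + 24) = (q - 3)*(q + 1)*(q^3 + 9*q^2 + 26*q + 24) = (q - 3)*(q + 1)*(q + 3)*(q^2 + 6*q + 8) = (q - 3)*(q + 1)*(q + 2)*(q + 3)*(q + 4)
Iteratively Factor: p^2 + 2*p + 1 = (p + 1)*(p + 1)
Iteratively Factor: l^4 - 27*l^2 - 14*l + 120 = (l + 4)*(l^3 - 4*l^2 - 11*l + 30) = (l - 2)*(l + 4)*(l^2 - 2*l - 15) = (l - 2)*(l + 3)*(l + 4)*(l - 5)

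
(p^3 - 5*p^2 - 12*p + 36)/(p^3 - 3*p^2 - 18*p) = (p - 2)/p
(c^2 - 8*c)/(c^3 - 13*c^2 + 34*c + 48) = c/(c^2 - 5*c - 6)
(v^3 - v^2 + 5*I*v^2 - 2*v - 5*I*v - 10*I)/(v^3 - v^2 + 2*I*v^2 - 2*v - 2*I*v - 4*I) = (v + 5*I)/(v + 2*I)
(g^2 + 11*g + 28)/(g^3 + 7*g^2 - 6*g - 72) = (g + 7)/(g^2 + 3*g - 18)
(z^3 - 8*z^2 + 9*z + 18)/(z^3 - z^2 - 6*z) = (z^2 - 5*z - 6)/(z*(z + 2))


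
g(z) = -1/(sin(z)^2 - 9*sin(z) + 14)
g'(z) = -(-2*sin(z)*cos(z) + 9*cos(z))/(sin(z)^2 - 9*sin(z) + 14)^2 = (2*sin(z) - 9)*cos(z)/(sin(z)^2 - 9*sin(z) + 14)^2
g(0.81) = -0.12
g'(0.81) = -0.08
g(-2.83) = -0.06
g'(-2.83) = 0.03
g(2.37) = -0.12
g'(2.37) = 0.08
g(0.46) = -0.10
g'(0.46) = -0.07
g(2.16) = -0.14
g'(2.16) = 0.08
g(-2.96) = -0.06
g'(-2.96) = 0.04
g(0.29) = -0.09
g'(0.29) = -0.06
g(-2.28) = -0.05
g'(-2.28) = 0.01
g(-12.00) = -0.11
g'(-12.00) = -0.07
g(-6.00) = -0.09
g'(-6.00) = -0.06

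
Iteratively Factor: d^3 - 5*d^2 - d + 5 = (d - 5)*(d^2 - 1) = (d - 5)*(d - 1)*(d + 1)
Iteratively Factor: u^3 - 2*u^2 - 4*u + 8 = (u - 2)*(u^2 - 4) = (u - 2)^2*(u + 2)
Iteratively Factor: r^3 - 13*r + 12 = (r - 3)*(r^2 + 3*r - 4) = (r - 3)*(r - 1)*(r + 4)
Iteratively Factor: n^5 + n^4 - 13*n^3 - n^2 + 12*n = (n - 1)*(n^4 + 2*n^3 - 11*n^2 - 12*n) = n*(n - 1)*(n^3 + 2*n^2 - 11*n - 12) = n*(n - 1)*(n + 4)*(n^2 - 2*n - 3) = n*(n - 3)*(n - 1)*(n + 4)*(n + 1)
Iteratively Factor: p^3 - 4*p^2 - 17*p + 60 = (p - 5)*(p^2 + p - 12) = (p - 5)*(p + 4)*(p - 3)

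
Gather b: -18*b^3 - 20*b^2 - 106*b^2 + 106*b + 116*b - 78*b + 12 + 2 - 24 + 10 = -18*b^3 - 126*b^2 + 144*b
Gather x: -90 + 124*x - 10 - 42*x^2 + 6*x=-42*x^2 + 130*x - 100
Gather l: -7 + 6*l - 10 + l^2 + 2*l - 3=l^2 + 8*l - 20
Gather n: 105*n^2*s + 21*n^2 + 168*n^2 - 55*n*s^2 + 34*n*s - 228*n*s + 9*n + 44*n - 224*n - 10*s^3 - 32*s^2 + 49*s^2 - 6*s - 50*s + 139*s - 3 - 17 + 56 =n^2*(105*s + 189) + n*(-55*s^2 - 194*s - 171) - 10*s^3 + 17*s^2 + 83*s + 36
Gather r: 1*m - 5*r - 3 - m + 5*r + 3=0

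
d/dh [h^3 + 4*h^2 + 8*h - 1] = 3*h^2 + 8*h + 8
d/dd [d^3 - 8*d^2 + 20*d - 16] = 3*d^2 - 16*d + 20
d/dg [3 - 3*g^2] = -6*g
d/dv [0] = 0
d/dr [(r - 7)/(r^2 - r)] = (-r^2 + 14*r - 7)/(r^2*(r^2 - 2*r + 1))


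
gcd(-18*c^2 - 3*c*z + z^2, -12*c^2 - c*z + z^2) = 3*c + z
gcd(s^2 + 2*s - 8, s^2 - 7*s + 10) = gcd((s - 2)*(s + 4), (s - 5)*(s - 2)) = s - 2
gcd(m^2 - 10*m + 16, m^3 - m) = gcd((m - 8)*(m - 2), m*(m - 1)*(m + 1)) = 1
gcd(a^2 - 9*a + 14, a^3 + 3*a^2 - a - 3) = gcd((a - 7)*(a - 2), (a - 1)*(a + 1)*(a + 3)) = 1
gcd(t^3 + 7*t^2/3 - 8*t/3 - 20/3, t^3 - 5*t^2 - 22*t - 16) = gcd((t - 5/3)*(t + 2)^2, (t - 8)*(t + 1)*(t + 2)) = t + 2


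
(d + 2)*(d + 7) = d^2 + 9*d + 14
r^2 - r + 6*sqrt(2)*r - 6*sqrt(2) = (r - 1)*(r + 6*sqrt(2))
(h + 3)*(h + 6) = h^2 + 9*h + 18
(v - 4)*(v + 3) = v^2 - v - 12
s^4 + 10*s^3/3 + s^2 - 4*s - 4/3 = (s - 1)*(s + 1/3)*(s + 2)^2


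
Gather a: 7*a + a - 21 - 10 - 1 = 8*a - 32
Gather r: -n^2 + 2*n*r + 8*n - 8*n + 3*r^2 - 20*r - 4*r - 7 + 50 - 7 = -n^2 + 3*r^2 + r*(2*n - 24) + 36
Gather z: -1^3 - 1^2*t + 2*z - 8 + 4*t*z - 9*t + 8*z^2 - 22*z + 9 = -10*t + 8*z^2 + z*(4*t - 20)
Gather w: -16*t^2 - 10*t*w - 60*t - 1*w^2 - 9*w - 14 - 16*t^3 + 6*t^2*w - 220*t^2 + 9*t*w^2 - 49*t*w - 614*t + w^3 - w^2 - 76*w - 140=-16*t^3 - 236*t^2 - 674*t + w^3 + w^2*(9*t - 2) + w*(6*t^2 - 59*t - 85) - 154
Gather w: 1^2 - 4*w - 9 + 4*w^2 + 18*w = 4*w^2 + 14*w - 8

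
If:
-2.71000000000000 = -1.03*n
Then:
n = 2.63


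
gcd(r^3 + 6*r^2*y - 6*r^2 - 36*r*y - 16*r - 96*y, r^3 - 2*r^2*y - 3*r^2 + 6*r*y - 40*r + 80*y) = r - 8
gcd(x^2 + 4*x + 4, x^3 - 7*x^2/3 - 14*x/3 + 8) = x + 2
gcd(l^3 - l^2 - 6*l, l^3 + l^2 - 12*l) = l^2 - 3*l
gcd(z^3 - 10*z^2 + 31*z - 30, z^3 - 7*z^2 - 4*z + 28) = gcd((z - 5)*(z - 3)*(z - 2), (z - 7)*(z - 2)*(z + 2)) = z - 2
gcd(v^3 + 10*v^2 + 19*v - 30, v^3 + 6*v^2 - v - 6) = v^2 + 5*v - 6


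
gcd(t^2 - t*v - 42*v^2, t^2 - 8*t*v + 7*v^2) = t - 7*v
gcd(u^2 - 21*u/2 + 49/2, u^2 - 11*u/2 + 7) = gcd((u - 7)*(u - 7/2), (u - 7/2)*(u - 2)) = u - 7/2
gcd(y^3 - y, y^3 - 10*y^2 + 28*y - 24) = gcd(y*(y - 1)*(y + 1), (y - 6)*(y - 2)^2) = 1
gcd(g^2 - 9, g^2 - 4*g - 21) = g + 3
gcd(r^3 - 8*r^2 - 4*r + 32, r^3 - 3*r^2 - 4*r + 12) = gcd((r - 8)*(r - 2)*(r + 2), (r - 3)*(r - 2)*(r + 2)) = r^2 - 4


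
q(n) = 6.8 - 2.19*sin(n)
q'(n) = -2.19*cos(n)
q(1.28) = 4.70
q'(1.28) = -0.63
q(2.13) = 4.94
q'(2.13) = 1.16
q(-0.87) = 8.47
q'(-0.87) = -1.41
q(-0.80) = 8.37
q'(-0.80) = -1.53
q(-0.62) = 8.07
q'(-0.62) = -1.78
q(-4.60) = 4.62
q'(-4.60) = 0.25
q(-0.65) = 8.13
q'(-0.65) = -1.74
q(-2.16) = 8.62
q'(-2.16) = 1.22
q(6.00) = 7.41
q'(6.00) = -2.10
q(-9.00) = 7.70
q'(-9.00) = 2.00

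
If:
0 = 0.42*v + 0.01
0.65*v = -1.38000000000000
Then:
No Solution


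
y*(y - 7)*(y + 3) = y^3 - 4*y^2 - 21*y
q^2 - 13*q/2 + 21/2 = (q - 7/2)*(q - 3)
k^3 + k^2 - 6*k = k*(k - 2)*(k + 3)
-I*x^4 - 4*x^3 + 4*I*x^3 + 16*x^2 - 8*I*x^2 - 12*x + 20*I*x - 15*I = (x - 3)*(x - 5*I)*(x + I)*(-I*x + I)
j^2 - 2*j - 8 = (j - 4)*(j + 2)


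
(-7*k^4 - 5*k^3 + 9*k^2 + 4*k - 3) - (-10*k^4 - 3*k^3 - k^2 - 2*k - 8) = 3*k^4 - 2*k^3 + 10*k^2 + 6*k + 5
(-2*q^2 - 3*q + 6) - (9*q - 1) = -2*q^2 - 12*q + 7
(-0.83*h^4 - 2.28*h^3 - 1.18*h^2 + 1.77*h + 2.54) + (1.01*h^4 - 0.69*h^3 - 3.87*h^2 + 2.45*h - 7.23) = 0.18*h^4 - 2.97*h^3 - 5.05*h^2 + 4.22*h - 4.69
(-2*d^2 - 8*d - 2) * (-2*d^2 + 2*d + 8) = 4*d^4 + 12*d^3 - 28*d^2 - 68*d - 16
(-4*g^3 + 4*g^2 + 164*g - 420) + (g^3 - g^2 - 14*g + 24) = -3*g^3 + 3*g^2 + 150*g - 396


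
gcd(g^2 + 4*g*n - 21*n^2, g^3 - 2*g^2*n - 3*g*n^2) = g - 3*n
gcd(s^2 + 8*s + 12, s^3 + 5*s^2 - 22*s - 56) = s + 2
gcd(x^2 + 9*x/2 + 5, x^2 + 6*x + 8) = x + 2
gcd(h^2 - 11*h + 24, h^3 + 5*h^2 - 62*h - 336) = h - 8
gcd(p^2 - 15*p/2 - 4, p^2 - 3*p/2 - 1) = p + 1/2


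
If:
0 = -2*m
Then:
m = 0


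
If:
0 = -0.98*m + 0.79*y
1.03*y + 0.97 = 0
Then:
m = -0.76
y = -0.94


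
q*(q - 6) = q^2 - 6*q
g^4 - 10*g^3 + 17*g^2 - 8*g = g*(g - 8)*(g - 1)^2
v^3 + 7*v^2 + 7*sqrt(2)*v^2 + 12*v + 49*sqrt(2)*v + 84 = (v + 7)*(v + sqrt(2))*(v + 6*sqrt(2))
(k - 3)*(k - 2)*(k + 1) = k^3 - 4*k^2 + k + 6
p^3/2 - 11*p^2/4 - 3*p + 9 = (p/2 + 1)*(p - 6)*(p - 3/2)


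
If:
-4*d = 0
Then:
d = 0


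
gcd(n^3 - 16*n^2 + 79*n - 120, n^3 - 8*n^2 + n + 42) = n - 3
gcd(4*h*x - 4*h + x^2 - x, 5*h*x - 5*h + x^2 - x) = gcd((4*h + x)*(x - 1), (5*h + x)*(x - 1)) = x - 1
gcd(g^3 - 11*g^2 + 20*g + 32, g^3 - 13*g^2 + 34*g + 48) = g^2 - 7*g - 8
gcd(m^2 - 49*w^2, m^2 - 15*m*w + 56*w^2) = -m + 7*w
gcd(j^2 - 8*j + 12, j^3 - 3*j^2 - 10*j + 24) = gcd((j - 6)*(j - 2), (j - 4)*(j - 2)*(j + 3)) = j - 2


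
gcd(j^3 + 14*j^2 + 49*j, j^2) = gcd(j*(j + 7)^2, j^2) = j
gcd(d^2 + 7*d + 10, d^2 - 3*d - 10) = d + 2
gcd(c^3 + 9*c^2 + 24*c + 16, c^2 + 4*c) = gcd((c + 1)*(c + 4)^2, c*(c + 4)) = c + 4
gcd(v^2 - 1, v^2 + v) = v + 1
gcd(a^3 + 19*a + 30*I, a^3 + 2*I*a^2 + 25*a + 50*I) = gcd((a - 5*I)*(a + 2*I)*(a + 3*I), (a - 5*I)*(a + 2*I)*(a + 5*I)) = a^2 - 3*I*a + 10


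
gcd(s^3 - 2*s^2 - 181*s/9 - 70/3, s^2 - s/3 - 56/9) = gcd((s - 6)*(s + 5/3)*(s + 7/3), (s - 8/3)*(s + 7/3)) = s + 7/3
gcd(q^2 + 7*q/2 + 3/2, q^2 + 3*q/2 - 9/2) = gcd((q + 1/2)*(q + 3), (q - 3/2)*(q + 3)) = q + 3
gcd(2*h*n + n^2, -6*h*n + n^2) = n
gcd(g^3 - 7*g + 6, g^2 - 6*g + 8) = g - 2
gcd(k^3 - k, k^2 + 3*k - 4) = k - 1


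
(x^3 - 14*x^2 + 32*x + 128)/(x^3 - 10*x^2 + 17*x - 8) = (x^2 - 6*x - 16)/(x^2 - 2*x + 1)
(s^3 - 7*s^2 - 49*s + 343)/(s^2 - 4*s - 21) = (s^2 - 49)/(s + 3)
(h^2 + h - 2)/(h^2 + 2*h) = (h - 1)/h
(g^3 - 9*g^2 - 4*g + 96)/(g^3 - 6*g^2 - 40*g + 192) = (g + 3)/(g + 6)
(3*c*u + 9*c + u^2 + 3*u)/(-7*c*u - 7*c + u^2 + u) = (3*c*u + 9*c + u^2 + 3*u)/(-7*c*u - 7*c + u^2 + u)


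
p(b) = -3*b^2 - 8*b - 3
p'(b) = -6*b - 8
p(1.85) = -28.07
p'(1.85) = -19.10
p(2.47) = -41.06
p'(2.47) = -22.82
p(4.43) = -97.31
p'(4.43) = -34.58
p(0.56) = -8.42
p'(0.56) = -11.36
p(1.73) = -25.82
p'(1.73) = -18.38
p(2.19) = -34.91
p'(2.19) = -21.14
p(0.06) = -3.49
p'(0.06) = -8.36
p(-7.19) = -100.57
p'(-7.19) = 35.14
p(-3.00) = -6.00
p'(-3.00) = 10.00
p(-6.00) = -63.00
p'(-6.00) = 28.00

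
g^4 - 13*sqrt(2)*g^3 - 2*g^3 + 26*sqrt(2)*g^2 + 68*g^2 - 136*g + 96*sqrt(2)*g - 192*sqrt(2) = (g - 2)*(g - 8*sqrt(2))*(g - 6*sqrt(2))*(g + sqrt(2))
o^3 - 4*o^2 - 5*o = o*(o - 5)*(o + 1)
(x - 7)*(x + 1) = x^2 - 6*x - 7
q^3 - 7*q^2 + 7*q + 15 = (q - 5)*(q - 3)*(q + 1)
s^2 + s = s*(s + 1)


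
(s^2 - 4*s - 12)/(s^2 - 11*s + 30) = (s + 2)/(s - 5)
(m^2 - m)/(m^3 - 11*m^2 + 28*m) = (m - 1)/(m^2 - 11*m + 28)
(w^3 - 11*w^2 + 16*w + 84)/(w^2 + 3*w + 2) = (w^2 - 13*w + 42)/(w + 1)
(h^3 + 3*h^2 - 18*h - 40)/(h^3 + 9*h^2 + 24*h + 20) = (h - 4)/(h + 2)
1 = 1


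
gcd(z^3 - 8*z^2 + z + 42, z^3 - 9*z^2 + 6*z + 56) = z^2 - 5*z - 14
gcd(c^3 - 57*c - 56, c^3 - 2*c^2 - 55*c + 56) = c^2 - c - 56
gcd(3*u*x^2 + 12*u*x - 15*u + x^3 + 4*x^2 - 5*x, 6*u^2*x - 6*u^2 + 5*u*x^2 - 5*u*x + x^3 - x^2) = 3*u*x - 3*u + x^2 - x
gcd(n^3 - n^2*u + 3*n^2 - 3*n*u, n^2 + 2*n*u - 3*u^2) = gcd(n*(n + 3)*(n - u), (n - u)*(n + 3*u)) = -n + u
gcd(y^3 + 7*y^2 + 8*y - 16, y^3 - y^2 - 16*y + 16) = y^2 + 3*y - 4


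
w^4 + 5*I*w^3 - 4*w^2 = w^2*(w + I)*(w + 4*I)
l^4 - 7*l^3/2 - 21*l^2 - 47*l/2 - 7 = (l - 7)*(l + 1/2)*(l + 1)*(l + 2)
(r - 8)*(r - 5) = r^2 - 13*r + 40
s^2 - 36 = (s - 6)*(s + 6)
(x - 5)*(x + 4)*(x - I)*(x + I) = x^4 - x^3 - 19*x^2 - x - 20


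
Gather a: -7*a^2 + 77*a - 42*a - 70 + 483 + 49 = -7*a^2 + 35*a + 462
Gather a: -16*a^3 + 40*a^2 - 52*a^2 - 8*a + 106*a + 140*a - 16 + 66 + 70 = -16*a^3 - 12*a^2 + 238*a + 120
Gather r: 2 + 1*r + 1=r + 3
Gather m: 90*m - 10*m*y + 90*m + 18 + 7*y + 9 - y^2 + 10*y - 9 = m*(180 - 10*y) - y^2 + 17*y + 18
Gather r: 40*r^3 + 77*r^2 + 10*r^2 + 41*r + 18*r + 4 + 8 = 40*r^3 + 87*r^2 + 59*r + 12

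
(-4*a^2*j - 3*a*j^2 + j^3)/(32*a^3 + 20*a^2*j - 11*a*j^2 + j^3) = -j/(8*a - j)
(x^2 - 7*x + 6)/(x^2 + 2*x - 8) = (x^2 - 7*x + 6)/(x^2 + 2*x - 8)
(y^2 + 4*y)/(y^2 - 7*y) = (y + 4)/(y - 7)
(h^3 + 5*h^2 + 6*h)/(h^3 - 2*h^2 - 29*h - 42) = h/(h - 7)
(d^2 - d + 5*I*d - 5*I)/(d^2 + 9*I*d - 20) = (d - 1)/(d + 4*I)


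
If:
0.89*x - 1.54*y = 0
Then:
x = 1.73033707865169*y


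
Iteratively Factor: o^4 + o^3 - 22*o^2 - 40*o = (o - 5)*(o^3 + 6*o^2 + 8*o) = o*(o - 5)*(o^2 + 6*o + 8) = o*(o - 5)*(o + 4)*(o + 2)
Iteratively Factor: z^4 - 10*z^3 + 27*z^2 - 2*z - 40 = (z - 4)*(z^3 - 6*z^2 + 3*z + 10) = (z - 5)*(z - 4)*(z^2 - z - 2) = (z - 5)*(z - 4)*(z - 2)*(z + 1)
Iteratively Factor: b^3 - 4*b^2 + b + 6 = (b - 2)*(b^2 - 2*b - 3) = (b - 3)*(b - 2)*(b + 1)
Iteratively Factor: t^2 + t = (t)*(t + 1)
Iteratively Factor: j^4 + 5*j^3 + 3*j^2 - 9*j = (j + 3)*(j^3 + 2*j^2 - 3*j) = (j + 3)^2*(j^2 - j) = (j - 1)*(j + 3)^2*(j)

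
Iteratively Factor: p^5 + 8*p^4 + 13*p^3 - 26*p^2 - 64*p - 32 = (p - 2)*(p^4 + 10*p^3 + 33*p^2 + 40*p + 16) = (p - 2)*(p + 4)*(p^3 + 6*p^2 + 9*p + 4) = (p - 2)*(p + 4)^2*(p^2 + 2*p + 1) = (p - 2)*(p + 1)*(p + 4)^2*(p + 1)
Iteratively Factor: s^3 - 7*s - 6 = (s + 2)*(s^2 - 2*s - 3) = (s - 3)*(s + 2)*(s + 1)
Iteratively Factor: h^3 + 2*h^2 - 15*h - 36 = (h + 3)*(h^2 - h - 12) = (h + 3)^2*(h - 4)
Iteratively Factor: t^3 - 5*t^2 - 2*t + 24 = (t - 3)*(t^2 - 2*t - 8) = (t - 4)*(t - 3)*(t + 2)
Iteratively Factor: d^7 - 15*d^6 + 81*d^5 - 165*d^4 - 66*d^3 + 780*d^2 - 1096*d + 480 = (d - 4)*(d^6 - 11*d^5 + 37*d^4 - 17*d^3 - 134*d^2 + 244*d - 120) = (d - 4)*(d - 2)*(d^5 - 9*d^4 + 19*d^3 + 21*d^2 - 92*d + 60) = (d - 4)*(d - 2)*(d + 2)*(d^4 - 11*d^3 + 41*d^2 - 61*d + 30) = (d - 4)*(d - 2)^2*(d + 2)*(d^3 - 9*d^2 + 23*d - 15) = (d - 5)*(d - 4)*(d - 2)^2*(d + 2)*(d^2 - 4*d + 3) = (d - 5)*(d - 4)*(d - 2)^2*(d - 1)*(d + 2)*(d - 3)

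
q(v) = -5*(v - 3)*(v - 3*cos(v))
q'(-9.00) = 17.15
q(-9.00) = -376.00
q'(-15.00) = -21.97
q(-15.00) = -1144.88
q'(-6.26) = 95.82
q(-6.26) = -428.70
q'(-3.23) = 40.61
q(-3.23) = -7.53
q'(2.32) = -10.95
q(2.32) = 14.83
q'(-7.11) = -15.32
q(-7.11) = -462.11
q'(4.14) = -20.15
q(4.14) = -32.86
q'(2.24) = -7.76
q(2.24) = 15.58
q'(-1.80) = -40.53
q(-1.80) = -26.84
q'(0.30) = 38.30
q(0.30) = -34.64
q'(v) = -5*v - 5*(v - 3)*(3*sin(v) + 1) + 15*cos(v)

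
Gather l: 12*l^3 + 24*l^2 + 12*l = 12*l^3 + 24*l^2 + 12*l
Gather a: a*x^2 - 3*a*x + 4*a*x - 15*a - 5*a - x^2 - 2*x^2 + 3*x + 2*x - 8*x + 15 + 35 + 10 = a*(x^2 + x - 20) - 3*x^2 - 3*x + 60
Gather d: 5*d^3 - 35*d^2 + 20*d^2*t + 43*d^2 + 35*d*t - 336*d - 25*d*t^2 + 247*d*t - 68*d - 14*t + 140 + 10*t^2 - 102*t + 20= 5*d^3 + d^2*(20*t + 8) + d*(-25*t^2 + 282*t - 404) + 10*t^2 - 116*t + 160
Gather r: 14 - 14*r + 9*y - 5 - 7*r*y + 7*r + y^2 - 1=r*(-7*y - 7) + y^2 + 9*y + 8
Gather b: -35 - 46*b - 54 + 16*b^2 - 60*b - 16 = 16*b^2 - 106*b - 105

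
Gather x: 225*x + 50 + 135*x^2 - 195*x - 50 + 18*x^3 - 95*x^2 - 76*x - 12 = 18*x^3 + 40*x^2 - 46*x - 12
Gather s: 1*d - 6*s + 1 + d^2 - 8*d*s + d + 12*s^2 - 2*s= d^2 + 2*d + 12*s^2 + s*(-8*d - 8) + 1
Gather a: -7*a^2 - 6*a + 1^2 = -7*a^2 - 6*a + 1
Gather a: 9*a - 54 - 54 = 9*a - 108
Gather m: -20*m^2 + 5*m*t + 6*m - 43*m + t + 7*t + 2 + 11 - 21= -20*m^2 + m*(5*t - 37) + 8*t - 8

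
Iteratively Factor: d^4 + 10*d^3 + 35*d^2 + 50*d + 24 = (d + 4)*(d^3 + 6*d^2 + 11*d + 6) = (d + 3)*(d + 4)*(d^2 + 3*d + 2) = (d + 1)*(d + 3)*(d + 4)*(d + 2)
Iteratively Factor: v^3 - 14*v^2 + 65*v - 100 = (v - 5)*(v^2 - 9*v + 20) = (v - 5)*(v - 4)*(v - 5)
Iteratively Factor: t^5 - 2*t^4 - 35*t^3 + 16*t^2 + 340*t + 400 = (t + 2)*(t^4 - 4*t^3 - 27*t^2 + 70*t + 200) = (t + 2)^2*(t^3 - 6*t^2 - 15*t + 100) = (t + 2)^2*(t + 4)*(t^2 - 10*t + 25) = (t - 5)*(t + 2)^2*(t + 4)*(t - 5)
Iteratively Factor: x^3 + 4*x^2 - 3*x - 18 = (x + 3)*(x^2 + x - 6) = (x + 3)^2*(x - 2)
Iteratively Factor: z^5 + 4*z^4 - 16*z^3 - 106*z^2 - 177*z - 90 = (z + 1)*(z^4 + 3*z^3 - 19*z^2 - 87*z - 90) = (z + 1)*(z + 3)*(z^3 - 19*z - 30) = (z + 1)*(z + 2)*(z + 3)*(z^2 - 2*z - 15) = (z - 5)*(z + 1)*(z + 2)*(z + 3)*(z + 3)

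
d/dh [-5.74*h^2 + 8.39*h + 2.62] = 8.39 - 11.48*h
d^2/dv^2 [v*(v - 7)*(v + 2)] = 6*v - 10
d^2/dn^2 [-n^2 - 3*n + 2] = -2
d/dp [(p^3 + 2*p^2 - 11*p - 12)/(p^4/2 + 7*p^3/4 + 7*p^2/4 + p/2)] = 4*(-2*p^4 - 4*p^3 + 69*p^2 + 120*p + 24)/(p^2*(4*p^4 + 20*p^3 + 33*p^2 + 20*p + 4))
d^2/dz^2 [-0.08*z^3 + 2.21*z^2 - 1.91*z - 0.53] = 4.42 - 0.48*z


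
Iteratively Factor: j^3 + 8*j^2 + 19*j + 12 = (j + 4)*(j^2 + 4*j + 3) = (j + 1)*(j + 4)*(j + 3)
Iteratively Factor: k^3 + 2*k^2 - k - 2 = (k - 1)*(k^2 + 3*k + 2) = (k - 1)*(k + 1)*(k + 2)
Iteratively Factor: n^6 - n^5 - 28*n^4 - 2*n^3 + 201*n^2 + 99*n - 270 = (n + 2)*(n^5 - 3*n^4 - 22*n^3 + 42*n^2 + 117*n - 135) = (n + 2)*(n + 3)*(n^4 - 6*n^3 - 4*n^2 + 54*n - 45) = (n - 5)*(n + 2)*(n + 3)*(n^3 - n^2 - 9*n + 9) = (n - 5)*(n - 1)*(n + 2)*(n + 3)*(n^2 - 9) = (n - 5)*(n - 3)*(n - 1)*(n + 2)*(n + 3)*(n + 3)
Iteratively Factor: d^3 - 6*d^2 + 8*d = (d)*(d^2 - 6*d + 8) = d*(d - 4)*(d - 2)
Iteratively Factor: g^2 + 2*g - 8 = (g - 2)*(g + 4)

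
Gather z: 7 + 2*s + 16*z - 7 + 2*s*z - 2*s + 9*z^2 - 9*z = 9*z^2 + z*(2*s + 7)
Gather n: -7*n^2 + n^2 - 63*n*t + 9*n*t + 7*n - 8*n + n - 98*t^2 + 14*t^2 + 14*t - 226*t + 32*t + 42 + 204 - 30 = -6*n^2 - 54*n*t - 84*t^2 - 180*t + 216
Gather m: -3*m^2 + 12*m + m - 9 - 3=-3*m^2 + 13*m - 12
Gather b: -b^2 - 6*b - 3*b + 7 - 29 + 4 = -b^2 - 9*b - 18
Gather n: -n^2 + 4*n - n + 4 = -n^2 + 3*n + 4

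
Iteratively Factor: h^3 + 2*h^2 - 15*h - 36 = (h - 4)*(h^2 + 6*h + 9) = (h - 4)*(h + 3)*(h + 3)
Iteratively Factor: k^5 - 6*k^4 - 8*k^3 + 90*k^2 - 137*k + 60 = (k - 1)*(k^4 - 5*k^3 - 13*k^2 + 77*k - 60) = (k - 3)*(k - 1)*(k^3 - 2*k^2 - 19*k + 20) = (k - 5)*(k - 3)*(k - 1)*(k^2 + 3*k - 4) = (k - 5)*(k - 3)*(k - 1)^2*(k + 4)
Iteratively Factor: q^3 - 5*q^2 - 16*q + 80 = (q + 4)*(q^2 - 9*q + 20) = (q - 4)*(q + 4)*(q - 5)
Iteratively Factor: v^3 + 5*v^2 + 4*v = (v + 1)*(v^2 + 4*v) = v*(v + 1)*(v + 4)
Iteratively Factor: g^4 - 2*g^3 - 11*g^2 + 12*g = (g - 4)*(g^3 + 2*g^2 - 3*g) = g*(g - 4)*(g^2 + 2*g - 3) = g*(g - 4)*(g - 1)*(g + 3)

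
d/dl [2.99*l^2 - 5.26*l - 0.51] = 5.98*l - 5.26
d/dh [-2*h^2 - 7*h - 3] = -4*h - 7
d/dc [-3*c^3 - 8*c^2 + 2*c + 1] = -9*c^2 - 16*c + 2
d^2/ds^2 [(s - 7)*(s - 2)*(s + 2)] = 6*s - 14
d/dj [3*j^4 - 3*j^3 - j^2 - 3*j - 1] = 12*j^3 - 9*j^2 - 2*j - 3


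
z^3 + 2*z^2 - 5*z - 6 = (z - 2)*(z + 1)*(z + 3)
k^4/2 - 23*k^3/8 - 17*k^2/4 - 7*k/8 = k*(k/2 + 1/2)*(k - 7)*(k + 1/4)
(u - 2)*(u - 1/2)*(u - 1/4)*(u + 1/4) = u^4 - 5*u^3/2 + 15*u^2/16 + 5*u/32 - 1/16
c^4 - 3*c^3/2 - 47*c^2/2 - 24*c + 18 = (c - 6)*(c - 1/2)*(c + 2)*(c + 3)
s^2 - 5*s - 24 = (s - 8)*(s + 3)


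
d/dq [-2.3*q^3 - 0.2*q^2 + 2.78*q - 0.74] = -6.9*q^2 - 0.4*q + 2.78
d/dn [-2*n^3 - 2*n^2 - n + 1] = -6*n^2 - 4*n - 1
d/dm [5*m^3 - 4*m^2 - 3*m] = 15*m^2 - 8*m - 3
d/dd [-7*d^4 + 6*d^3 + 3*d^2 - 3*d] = -28*d^3 + 18*d^2 + 6*d - 3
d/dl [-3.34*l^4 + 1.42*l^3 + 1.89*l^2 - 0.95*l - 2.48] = -13.36*l^3 + 4.26*l^2 + 3.78*l - 0.95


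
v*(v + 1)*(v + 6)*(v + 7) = v^4 + 14*v^3 + 55*v^2 + 42*v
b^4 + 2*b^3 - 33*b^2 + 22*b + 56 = (b - 4)*(b - 2)*(b + 1)*(b + 7)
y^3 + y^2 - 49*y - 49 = (y - 7)*(y + 1)*(y + 7)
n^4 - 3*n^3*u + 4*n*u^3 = n*(n - 2*u)^2*(n + u)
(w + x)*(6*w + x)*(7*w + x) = 42*w^3 + 55*w^2*x + 14*w*x^2 + x^3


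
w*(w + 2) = w^2 + 2*w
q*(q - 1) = q^2 - q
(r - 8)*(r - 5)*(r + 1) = r^3 - 12*r^2 + 27*r + 40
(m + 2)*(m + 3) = m^2 + 5*m + 6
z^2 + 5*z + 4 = (z + 1)*(z + 4)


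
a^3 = a^3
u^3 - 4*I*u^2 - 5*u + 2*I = (u - 2*I)*(u - I)^2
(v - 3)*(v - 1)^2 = v^3 - 5*v^2 + 7*v - 3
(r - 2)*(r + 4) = r^2 + 2*r - 8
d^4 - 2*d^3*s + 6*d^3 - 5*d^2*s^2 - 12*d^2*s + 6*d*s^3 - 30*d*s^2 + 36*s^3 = (d + 6)*(d - 3*s)*(d - s)*(d + 2*s)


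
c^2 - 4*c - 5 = (c - 5)*(c + 1)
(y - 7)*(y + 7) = y^2 - 49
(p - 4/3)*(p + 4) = p^2 + 8*p/3 - 16/3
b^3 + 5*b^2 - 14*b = b*(b - 2)*(b + 7)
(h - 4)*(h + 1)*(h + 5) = h^3 + 2*h^2 - 19*h - 20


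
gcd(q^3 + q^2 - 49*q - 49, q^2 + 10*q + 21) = q + 7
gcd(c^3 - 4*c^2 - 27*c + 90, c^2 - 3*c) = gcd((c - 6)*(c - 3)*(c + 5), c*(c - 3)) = c - 3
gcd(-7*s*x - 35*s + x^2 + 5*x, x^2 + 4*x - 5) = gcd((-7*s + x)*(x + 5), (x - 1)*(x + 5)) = x + 5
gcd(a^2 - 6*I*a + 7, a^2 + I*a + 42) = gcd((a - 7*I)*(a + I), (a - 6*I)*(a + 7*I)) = 1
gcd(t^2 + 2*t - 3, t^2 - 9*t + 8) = t - 1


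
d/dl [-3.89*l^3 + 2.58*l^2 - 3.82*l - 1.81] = -11.67*l^2 + 5.16*l - 3.82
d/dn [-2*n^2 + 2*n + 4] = 2 - 4*n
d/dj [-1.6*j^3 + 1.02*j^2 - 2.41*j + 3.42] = -4.8*j^2 + 2.04*j - 2.41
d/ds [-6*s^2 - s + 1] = -12*s - 1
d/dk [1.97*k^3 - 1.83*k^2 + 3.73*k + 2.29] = 5.91*k^2 - 3.66*k + 3.73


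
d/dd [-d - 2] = -1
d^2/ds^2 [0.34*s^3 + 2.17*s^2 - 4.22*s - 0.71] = 2.04*s + 4.34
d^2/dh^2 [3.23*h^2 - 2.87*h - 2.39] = 6.46000000000000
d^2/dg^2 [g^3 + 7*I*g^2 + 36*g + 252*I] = 6*g + 14*I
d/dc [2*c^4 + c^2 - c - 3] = 8*c^3 + 2*c - 1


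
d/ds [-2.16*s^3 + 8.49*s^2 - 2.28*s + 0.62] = -6.48*s^2 + 16.98*s - 2.28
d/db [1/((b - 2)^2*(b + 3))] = -(3*b + 4)/((b - 2)^3*(b + 3)^2)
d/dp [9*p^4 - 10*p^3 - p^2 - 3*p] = 36*p^3 - 30*p^2 - 2*p - 3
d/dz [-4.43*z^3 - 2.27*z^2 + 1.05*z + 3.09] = -13.29*z^2 - 4.54*z + 1.05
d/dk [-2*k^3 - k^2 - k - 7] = -6*k^2 - 2*k - 1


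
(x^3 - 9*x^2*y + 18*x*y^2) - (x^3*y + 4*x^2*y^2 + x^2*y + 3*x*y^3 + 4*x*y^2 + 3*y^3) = -x^3*y + x^3 - 4*x^2*y^2 - 10*x^2*y - 3*x*y^3 + 14*x*y^2 - 3*y^3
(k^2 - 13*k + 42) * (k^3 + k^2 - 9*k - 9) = k^5 - 12*k^4 + 20*k^3 + 150*k^2 - 261*k - 378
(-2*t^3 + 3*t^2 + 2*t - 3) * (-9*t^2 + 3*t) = 18*t^5 - 33*t^4 - 9*t^3 + 33*t^2 - 9*t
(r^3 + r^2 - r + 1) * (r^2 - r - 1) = r^5 - 3*r^3 + r^2 - 1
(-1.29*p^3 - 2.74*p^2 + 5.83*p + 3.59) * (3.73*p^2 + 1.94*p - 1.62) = -4.8117*p^5 - 12.7228*p^4 + 18.5201*p^3 + 29.1397*p^2 - 2.48*p - 5.8158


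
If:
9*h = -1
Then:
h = -1/9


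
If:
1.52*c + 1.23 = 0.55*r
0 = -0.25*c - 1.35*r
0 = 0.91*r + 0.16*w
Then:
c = -0.76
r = 0.14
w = -0.80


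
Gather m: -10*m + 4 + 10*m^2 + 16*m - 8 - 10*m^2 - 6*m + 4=0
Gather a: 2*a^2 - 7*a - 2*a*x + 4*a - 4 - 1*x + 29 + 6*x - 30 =2*a^2 + a*(-2*x - 3) + 5*x - 5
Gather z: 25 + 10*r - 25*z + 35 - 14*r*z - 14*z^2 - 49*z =10*r - 14*z^2 + z*(-14*r - 74) + 60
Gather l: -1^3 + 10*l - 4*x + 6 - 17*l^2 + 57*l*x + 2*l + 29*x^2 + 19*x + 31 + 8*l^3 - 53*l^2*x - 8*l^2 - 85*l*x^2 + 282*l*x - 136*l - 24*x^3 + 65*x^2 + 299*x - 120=8*l^3 + l^2*(-53*x - 25) + l*(-85*x^2 + 339*x - 124) - 24*x^3 + 94*x^2 + 314*x - 84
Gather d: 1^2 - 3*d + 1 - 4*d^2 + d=-4*d^2 - 2*d + 2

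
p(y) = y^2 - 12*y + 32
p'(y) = 2*y - 12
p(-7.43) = 176.36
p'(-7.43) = -26.86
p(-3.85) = 93.02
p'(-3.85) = -19.70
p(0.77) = 23.35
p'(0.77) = -10.46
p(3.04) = 4.76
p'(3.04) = -5.92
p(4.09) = -0.35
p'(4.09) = -3.82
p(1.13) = 19.72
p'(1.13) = -9.74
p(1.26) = 18.47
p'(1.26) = -9.48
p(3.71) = 1.24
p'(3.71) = -4.58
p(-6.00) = 140.00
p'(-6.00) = -24.00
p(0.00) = 32.00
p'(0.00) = -12.00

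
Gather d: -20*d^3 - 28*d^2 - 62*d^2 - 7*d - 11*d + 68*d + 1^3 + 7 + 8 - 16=-20*d^3 - 90*d^2 + 50*d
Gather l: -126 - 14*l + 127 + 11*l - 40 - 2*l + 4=-5*l - 35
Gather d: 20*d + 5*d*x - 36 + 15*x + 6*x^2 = d*(5*x + 20) + 6*x^2 + 15*x - 36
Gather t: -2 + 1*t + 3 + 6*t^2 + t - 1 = 6*t^2 + 2*t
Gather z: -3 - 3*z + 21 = 18 - 3*z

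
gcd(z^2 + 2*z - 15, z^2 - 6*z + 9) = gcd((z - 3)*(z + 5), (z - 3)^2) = z - 3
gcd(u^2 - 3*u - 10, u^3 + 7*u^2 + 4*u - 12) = u + 2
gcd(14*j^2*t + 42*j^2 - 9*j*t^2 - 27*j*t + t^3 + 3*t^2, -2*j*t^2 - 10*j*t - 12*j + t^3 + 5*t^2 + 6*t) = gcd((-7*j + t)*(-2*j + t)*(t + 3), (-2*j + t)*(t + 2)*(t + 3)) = -2*j*t - 6*j + t^2 + 3*t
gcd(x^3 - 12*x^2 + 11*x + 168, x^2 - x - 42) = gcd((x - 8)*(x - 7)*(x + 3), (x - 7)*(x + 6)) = x - 7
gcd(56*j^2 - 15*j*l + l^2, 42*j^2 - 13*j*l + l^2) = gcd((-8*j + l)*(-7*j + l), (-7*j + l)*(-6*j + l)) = 7*j - l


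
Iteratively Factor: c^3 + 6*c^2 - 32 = (c - 2)*(c^2 + 8*c + 16) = (c - 2)*(c + 4)*(c + 4)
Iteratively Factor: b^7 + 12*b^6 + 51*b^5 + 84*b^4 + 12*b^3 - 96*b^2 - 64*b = (b)*(b^6 + 12*b^5 + 51*b^4 + 84*b^3 + 12*b^2 - 96*b - 64) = b*(b + 1)*(b^5 + 11*b^4 + 40*b^3 + 44*b^2 - 32*b - 64) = b*(b + 1)*(b + 4)*(b^4 + 7*b^3 + 12*b^2 - 4*b - 16) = b*(b + 1)*(b + 2)*(b + 4)*(b^3 + 5*b^2 + 2*b - 8) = b*(b + 1)*(b + 2)^2*(b + 4)*(b^2 + 3*b - 4) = b*(b + 1)*(b + 2)^2*(b + 4)^2*(b - 1)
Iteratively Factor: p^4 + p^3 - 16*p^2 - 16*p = (p - 4)*(p^3 + 5*p^2 + 4*p) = (p - 4)*(p + 4)*(p^2 + p) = (p - 4)*(p + 1)*(p + 4)*(p)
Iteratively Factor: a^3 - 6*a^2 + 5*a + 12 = (a + 1)*(a^2 - 7*a + 12) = (a - 4)*(a + 1)*(a - 3)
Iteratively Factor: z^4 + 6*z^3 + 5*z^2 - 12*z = (z + 4)*(z^3 + 2*z^2 - 3*z) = (z - 1)*(z + 4)*(z^2 + 3*z) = z*(z - 1)*(z + 4)*(z + 3)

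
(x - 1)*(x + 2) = x^2 + x - 2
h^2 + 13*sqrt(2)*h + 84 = (h + 6*sqrt(2))*(h + 7*sqrt(2))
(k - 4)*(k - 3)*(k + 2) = k^3 - 5*k^2 - 2*k + 24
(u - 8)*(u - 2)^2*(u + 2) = u^4 - 10*u^3 + 12*u^2 + 40*u - 64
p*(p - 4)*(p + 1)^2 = p^4 - 2*p^3 - 7*p^2 - 4*p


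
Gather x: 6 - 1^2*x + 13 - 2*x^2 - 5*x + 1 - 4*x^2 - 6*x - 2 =-6*x^2 - 12*x + 18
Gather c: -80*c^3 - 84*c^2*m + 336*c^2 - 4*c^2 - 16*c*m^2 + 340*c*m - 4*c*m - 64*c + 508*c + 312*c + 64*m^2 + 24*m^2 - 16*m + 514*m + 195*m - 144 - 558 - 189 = -80*c^3 + c^2*(332 - 84*m) + c*(-16*m^2 + 336*m + 756) + 88*m^2 + 693*m - 891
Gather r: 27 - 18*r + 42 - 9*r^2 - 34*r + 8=-9*r^2 - 52*r + 77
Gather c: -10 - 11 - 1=-22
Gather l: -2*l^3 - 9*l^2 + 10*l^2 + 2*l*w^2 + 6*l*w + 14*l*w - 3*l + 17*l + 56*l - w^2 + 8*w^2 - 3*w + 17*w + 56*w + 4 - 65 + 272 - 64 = -2*l^3 + l^2 + l*(2*w^2 + 20*w + 70) + 7*w^2 + 70*w + 147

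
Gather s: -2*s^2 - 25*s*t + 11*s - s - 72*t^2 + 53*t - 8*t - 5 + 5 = -2*s^2 + s*(10 - 25*t) - 72*t^2 + 45*t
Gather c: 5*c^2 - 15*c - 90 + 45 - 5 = 5*c^2 - 15*c - 50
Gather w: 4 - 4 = 0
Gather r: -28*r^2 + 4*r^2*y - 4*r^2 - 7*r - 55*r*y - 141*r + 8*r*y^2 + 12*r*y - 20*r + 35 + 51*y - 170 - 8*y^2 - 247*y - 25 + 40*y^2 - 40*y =r^2*(4*y - 32) + r*(8*y^2 - 43*y - 168) + 32*y^2 - 236*y - 160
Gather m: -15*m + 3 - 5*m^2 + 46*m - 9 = -5*m^2 + 31*m - 6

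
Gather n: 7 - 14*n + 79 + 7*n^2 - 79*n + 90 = 7*n^2 - 93*n + 176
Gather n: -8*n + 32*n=24*n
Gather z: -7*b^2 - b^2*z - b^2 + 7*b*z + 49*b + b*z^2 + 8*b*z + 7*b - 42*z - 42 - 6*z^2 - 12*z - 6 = -8*b^2 + 56*b + z^2*(b - 6) + z*(-b^2 + 15*b - 54) - 48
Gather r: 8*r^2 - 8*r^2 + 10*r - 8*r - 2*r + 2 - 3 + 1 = 0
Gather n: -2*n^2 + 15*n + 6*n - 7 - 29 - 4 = -2*n^2 + 21*n - 40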